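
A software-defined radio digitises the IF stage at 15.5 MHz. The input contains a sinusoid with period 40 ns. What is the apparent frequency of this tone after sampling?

T = 40 ns → f = 1/T = 25 MHz.
25 MHz mod fs = 9.5 MHz.
9.5 MHz > fs/2 = 7.75 MHz, folds to fs − 9.5 MHz = 6 MHz.

6 MHz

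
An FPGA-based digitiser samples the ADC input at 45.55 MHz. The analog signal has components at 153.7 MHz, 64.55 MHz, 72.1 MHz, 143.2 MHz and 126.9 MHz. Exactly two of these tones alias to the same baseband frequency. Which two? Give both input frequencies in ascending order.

64.55 MHz, 72.1 MHz

fs/2 = 22.775 MHz.
153.7 MHz mod fs = 17.05 MHz.
17.05 MHz ≤ fs/2 = 22.775 MHz, appears at 17.05 MHz.
64.55 MHz mod fs = 19 MHz.
19 MHz ≤ fs/2 = 22.775 MHz, appears at 19 MHz.
72.1 MHz mod fs = 26.55 MHz.
26.55 MHz > fs/2 = 22.775 MHz, folds to fs − 26.55 MHz = 19 MHz.
143.2 MHz mod fs = 6.55 MHz.
6.55 MHz ≤ fs/2 = 22.775 MHz, appears at 6.55 MHz.
126.9 MHz mod fs = 35.8 MHz.
35.8 MHz > fs/2 = 22.775 MHz, folds to fs − 35.8 MHz = 9.75 MHz.
64.55 MHz and 72.1 MHz both map to 19 MHz.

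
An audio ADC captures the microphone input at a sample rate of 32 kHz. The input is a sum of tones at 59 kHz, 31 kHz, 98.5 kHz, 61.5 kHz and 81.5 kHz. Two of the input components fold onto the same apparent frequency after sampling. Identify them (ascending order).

61.5 kHz, 98.5 kHz

fs/2 = 16 kHz.
59 kHz mod fs = 27 kHz.
27 kHz > fs/2 = 16 kHz, folds to fs − 27 kHz = 5 kHz.
31 kHz > fs/2 = 16 kHz, folds to fs − 31 kHz = 1 kHz.
98.5 kHz mod fs = 2.5 kHz.
2.5 kHz ≤ fs/2 = 16 kHz, appears at 2.5 kHz.
61.5 kHz mod fs = 29.5 kHz.
29.5 kHz > fs/2 = 16 kHz, folds to fs − 29.5 kHz = 2.5 kHz.
81.5 kHz mod fs = 17.5 kHz.
17.5 kHz > fs/2 = 16 kHz, folds to fs − 17.5 kHz = 14.5 kHz.
61.5 kHz and 98.5 kHz both map to 2.5 kHz.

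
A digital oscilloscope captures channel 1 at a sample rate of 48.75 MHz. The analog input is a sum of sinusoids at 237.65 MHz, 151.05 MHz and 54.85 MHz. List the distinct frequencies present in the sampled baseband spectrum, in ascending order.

4.8 MHz, 6.1 MHz

fs/2 = 24.375 MHz.
237.65 MHz mod fs = 42.65 MHz.
42.65 MHz > fs/2 = 24.375 MHz, folds to fs − 42.65 MHz = 6.1 MHz.
151.05 MHz mod fs = 4.8 MHz.
4.8 MHz ≤ fs/2 = 24.375 MHz, appears at 4.8 MHz.
54.85 MHz mod fs = 6.1 MHz.
6.1 MHz ≤ fs/2 = 24.375 MHz, appears at 6.1 MHz.
Distinct values: {4.8 MHz, 6.1 MHz}.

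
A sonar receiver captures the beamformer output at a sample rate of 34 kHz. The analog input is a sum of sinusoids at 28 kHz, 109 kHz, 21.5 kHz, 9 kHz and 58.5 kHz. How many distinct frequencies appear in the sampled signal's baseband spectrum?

fs/2 = 17 kHz.
28 kHz > fs/2 = 17 kHz, folds to fs − 28 kHz = 6 kHz.
109 kHz mod fs = 7 kHz.
7 kHz ≤ fs/2 = 17 kHz, appears at 7 kHz.
21.5 kHz > fs/2 = 17 kHz, folds to fs − 21.5 kHz = 12.5 kHz.
9 kHz ≤ fs/2 = 17 kHz, passes unchanged.
58.5 kHz mod fs = 24.5 kHz.
24.5 kHz > fs/2 = 17 kHz, folds to fs − 24.5 kHz = 9.5 kHz.
Distinct values: {6 kHz, 7 kHz, 9 kHz, 9.5 kHz, 12.5 kHz} → 5.

5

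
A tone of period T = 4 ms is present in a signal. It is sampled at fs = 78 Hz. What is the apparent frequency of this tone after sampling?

16 Hz

T = 4 ms → f = 1/T = 250 Hz.
250 Hz mod fs = 16 Hz.
16 Hz ≤ fs/2 = 39 Hz, appears at 16 Hz.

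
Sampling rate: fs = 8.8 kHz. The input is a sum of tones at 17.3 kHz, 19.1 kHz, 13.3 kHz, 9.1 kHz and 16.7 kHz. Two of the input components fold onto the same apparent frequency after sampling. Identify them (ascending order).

fs/2 = 4.4 kHz.
17.3 kHz mod fs = 8.5 kHz.
8.5 kHz > fs/2 = 4.4 kHz, folds to fs − 8.5 kHz = 0.3 kHz.
19.1 kHz mod fs = 1.5 kHz.
1.5 kHz ≤ fs/2 = 4.4 kHz, appears at 1.5 kHz.
13.3 kHz mod fs = 4.5 kHz.
4.5 kHz > fs/2 = 4.4 kHz, folds to fs − 4.5 kHz = 4.3 kHz.
9.1 kHz mod fs = 0.3 kHz.
0.3 kHz ≤ fs/2 = 4.4 kHz, appears at 0.3 kHz.
16.7 kHz mod fs = 7.9 kHz.
7.9 kHz > fs/2 = 4.4 kHz, folds to fs − 7.9 kHz = 0.9 kHz.
9.1 kHz and 17.3 kHz both map to 0.3 kHz.

9.1 kHz, 17.3 kHz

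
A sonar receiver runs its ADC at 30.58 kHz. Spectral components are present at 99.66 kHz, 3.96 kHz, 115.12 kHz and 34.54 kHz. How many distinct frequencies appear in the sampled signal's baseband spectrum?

3

fs/2 = 15.29 kHz.
99.66 kHz mod fs = 7.92 kHz.
7.92 kHz ≤ fs/2 = 15.29 kHz, appears at 7.92 kHz.
3.96 kHz ≤ fs/2 = 15.29 kHz, passes unchanged.
115.12 kHz mod fs = 23.38 kHz.
23.38 kHz > fs/2 = 15.29 kHz, folds to fs − 23.38 kHz = 7.2 kHz.
34.54 kHz mod fs = 3.96 kHz.
3.96 kHz ≤ fs/2 = 15.29 kHz, appears at 3.96 kHz.
Distinct values: {3.96 kHz, 7.2 kHz, 7.92 kHz} → 3.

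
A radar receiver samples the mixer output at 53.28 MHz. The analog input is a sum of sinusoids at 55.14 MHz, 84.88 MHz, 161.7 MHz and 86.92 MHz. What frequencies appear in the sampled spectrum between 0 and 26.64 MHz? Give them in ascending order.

1.86 MHz, 19.64 MHz, 21.68 MHz

fs/2 = 26.64 MHz.
55.14 MHz mod fs = 1.86 MHz.
1.86 MHz ≤ fs/2 = 26.64 MHz, appears at 1.86 MHz.
84.88 MHz mod fs = 31.6 MHz.
31.6 MHz > fs/2 = 26.64 MHz, folds to fs − 31.6 MHz = 21.68 MHz.
161.7 MHz mod fs = 1.86 MHz.
1.86 MHz ≤ fs/2 = 26.64 MHz, appears at 1.86 MHz.
86.92 MHz mod fs = 33.64 MHz.
33.64 MHz > fs/2 = 26.64 MHz, folds to fs − 33.64 MHz = 19.64 MHz.
Distinct values: {1.86 MHz, 19.64 MHz, 21.68 MHz}.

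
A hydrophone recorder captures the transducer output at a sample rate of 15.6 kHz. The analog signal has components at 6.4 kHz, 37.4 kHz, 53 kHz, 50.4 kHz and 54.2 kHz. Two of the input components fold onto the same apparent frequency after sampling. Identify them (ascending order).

37.4 kHz, 53 kHz

fs/2 = 7.8 kHz.
6.4 kHz ≤ fs/2 = 7.8 kHz, passes unchanged.
37.4 kHz mod fs = 6.2 kHz.
6.2 kHz ≤ fs/2 = 7.8 kHz, appears at 6.2 kHz.
53 kHz mod fs = 6.2 kHz.
6.2 kHz ≤ fs/2 = 7.8 kHz, appears at 6.2 kHz.
50.4 kHz mod fs = 3.6 kHz.
3.6 kHz ≤ fs/2 = 7.8 kHz, appears at 3.6 kHz.
54.2 kHz mod fs = 7.4 kHz.
7.4 kHz ≤ fs/2 = 7.8 kHz, appears at 7.4 kHz.
37.4 kHz and 53 kHz both map to 6.2 kHz.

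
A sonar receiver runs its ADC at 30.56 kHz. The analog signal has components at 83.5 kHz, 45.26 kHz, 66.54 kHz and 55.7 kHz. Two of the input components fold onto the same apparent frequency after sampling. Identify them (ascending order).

fs/2 = 15.28 kHz.
83.5 kHz mod fs = 22.38 kHz.
22.38 kHz > fs/2 = 15.28 kHz, folds to fs − 22.38 kHz = 8.18 kHz.
45.26 kHz mod fs = 14.7 kHz.
14.7 kHz ≤ fs/2 = 15.28 kHz, appears at 14.7 kHz.
66.54 kHz mod fs = 5.42 kHz.
5.42 kHz ≤ fs/2 = 15.28 kHz, appears at 5.42 kHz.
55.7 kHz mod fs = 25.14 kHz.
25.14 kHz > fs/2 = 15.28 kHz, folds to fs − 25.14 kHz = 5.42 kHz.
55.7 kHz and 66.54 kHz both map to 5.42 kHz.

55.7 kHz, 66.54 kHz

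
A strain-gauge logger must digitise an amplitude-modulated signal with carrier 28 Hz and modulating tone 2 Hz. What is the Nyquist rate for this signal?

AM sidebands sit at fc ± fm = 26 Hz and 30 Hz.
Highest-frequency component: 30 Hz.
Nyquist rate = 2 × 30 Hz = 60 Hz.

60 Hz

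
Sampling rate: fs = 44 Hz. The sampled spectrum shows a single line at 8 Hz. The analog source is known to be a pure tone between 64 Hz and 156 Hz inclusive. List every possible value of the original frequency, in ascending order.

80 Hz, 96 Hz, 124 Hz, 140 Hz

Frequencies that alias to 8 Hz are k·fs ± 8 Hz for integer k ≥ 0.
k=0: 8 Hz.
k=1: 36 Hz, 52 Hz.
k=2: 80 Hz, 96 Hz.
k=3: 124 Hz, 140 Hz.
k=4: 168 Hz, 184 Hz.
Within [64 Hz, 156 Hz]: 80 Hz, 96 Hz, 124 Hz, 140 Hz.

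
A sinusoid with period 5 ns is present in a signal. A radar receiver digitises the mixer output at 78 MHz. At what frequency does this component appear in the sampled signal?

T = 5 ns → f = 1/T = 200 MHz.
200 MHz mod fs = 44 MHz.
44 MHz > fs/2 = 39 MHz, folds to fs − 44 MHz = 34 MHz.

34 MHz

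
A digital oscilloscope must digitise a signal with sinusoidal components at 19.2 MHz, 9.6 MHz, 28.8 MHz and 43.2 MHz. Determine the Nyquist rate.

Highest-frequency component: 43.2 MHz.
Nyquist rate = 2 × 43.2 MHz = 86.4 MHz.

86.4 MHz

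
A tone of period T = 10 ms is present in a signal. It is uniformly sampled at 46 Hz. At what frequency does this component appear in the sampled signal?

8 Hz

T = 10 ms → f = 1/T = 100 Hz.
100 Hz mod fs = 8 Hz.
8 Hz ≤ fs/2 = 23 Hz, appears at 8 Hz.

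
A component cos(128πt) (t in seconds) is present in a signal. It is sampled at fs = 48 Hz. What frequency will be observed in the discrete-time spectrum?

ω = 128π rad/s → f = ω/(2π) = 64 Hz.
64 Hz mod fs = 16 Hz.
16 Hz ≤ fs/2 = 24 Hz, appears at 16 Hz.

16 Hz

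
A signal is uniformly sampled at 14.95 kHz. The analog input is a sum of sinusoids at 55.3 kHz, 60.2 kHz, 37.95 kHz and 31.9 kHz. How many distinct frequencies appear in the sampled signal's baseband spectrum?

fs/2 = 7.475 kHz.
55.3 kHz mod fs = 10.45 kHz.
10.45 kHz > fs/2 = 7.475 kHz, folds to fs − 10.45 kHz = 4.5 kHz.
60.2 kHz mod fs = 0.4 kHz.
0.4 kHz ≤ fs/2 = 7.475 kHz, appears at 0.4 kHz.
37.95 kHz mod fs = 8.05 kHz.
8.05 kHz > fs/2 = 7.475 kHz, folds to fs − 8.05 kHz = 6.9 kHz.
31.9 kHz mod fs = 2 kHz.
2 kHz ≤ fs/2 = 7.475 kHz, appears at 2 kHz.
Distinct values: {0.4 kHz, 2 kHz, 4.5 kHz, 6.9 kHz} → 4.

4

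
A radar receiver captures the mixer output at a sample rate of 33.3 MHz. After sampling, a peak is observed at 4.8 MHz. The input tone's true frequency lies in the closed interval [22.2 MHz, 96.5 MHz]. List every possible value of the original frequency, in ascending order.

Frequencies that alias to 4.8 MHz are k·fs ± 4.8 MHz for integer k ≥ 0.
k=0: 4.8 MHz.
k=1: 28.5 MHz, 38.1 MHz.
k=2: 61.8 MHz, 71.4 MHz.
k=3: 95.1 MHz, 104.7 MHz.
k=4: 128.4 MHz, 138 MHz.
Within [22.2 MHz, 96.5 MHz]: 28.5 MHz, 38.1 MHz, 61.8 MHz, 71.4 MHz, 95.1 MHz.

28.5 MHz, 38.1 MHz, 61.8 MHz, 71.4 MHz, 95.1 MHz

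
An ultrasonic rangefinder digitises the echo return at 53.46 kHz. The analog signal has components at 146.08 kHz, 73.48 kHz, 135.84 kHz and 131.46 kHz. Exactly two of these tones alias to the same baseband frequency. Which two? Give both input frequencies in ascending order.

fs/2 = 26.73 kHz.
146.08 kHz mod fs = 39.16 kHz.
39.16 kHz > fs/2 = 26.73 kHz, folds to fs − 39.16 kHz = 14.3 kHz.
73.48 kHz mod fs = 20.02 kHz.
20.02 kHz ≤ fs/2 = 26.73 kHz, appears at 20.02 kHz.
135.84 kHz mod fs = 28.92 kHz.
28.92 kHz > fs/2 = 26.73 kHz, folds to fs − 28.92 kHz = 24.54 kHz.
131.46 kHz mod fs = 24.54 kHz.
24.54 kHz ≤ fs/2 = 26.73 kHz, appears at 24.54 kHz.
131.46 kHz and 135.84 kHz both map to 24.54 kHz.

131.46 kHz, 135.84 kHz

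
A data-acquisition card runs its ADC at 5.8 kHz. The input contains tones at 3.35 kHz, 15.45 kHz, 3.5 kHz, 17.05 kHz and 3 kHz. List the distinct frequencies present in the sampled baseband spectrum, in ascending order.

fs/2 = 2.9 kHz.
3.35 kHz > fs/2 = 2.9 kHz, folds to fs − 3.35 kHz = 2.45 kHz.
15.45 kHz mod fs = 3.85 kHz.
3.85 kHz > fs/2 = 2.9 kHz, folds to fs − 3.85 kHz = 1.95 kHz.
3.5 kHz > fs/2 = 2.9 kHz, folds to fs − 3.5 kHz = 2.3 kHz.
17.05 kHz mod fs = 5.45 kHz.
5.45 kHz > fs/2 = 2.9 kHz, folds to fs − 5.45 kHz = 0.35 kHz.
3 kHz > fs/2 = 2.9 kHz, folds to fs − 3 kHz = 2.8 kHz.
Distinct values: {0.35 kHz, 1.95 kHz, 2.3 kHz, 2.45 kHz, 2.8 kHz}.

0.35 kHz, 1.95 kHz, 2.3 kHz, 2.45 kHz, 2.8 kHz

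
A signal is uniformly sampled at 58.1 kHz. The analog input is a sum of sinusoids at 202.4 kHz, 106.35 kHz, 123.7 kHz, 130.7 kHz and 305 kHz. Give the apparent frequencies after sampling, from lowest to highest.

fs/2 = 29.05 kHz.
202.4 kHz mod fs = 28.1 kHz.
28.1 kHz ≤ fs/2 = 29.05 kHz, appears at 28.1 kHz.
106.35 kHz mod fs = 48.25 kHz.
48.25 kHz > fs/2 = 29.05 kHz, folds to fs − 48.25 kHz = 9.85 kHz.
123.7 kHz mod fs = 7.5 kHz.
7.5 kHz ≤ fs/2 = 29.05 kHz, appears at 7.5 kHz.
130.7 kHz mod fs = 14.5 kHz.
14.5 kHz ≤ fs/2 = 29.05 kHz, appears at 14.5 kHz.
305 kHz mod fs = 14.5 kHz.
14.5 kHz ≤ fs/2 = 29.05 kHz, appears at 14.5 kHz.
Distinct values: {7.5 kHz, 9.85 kHz, 14.5 kHz, 28.1 kHz}.

7.5 kHz, 9.85 kHz, 14.5 kHz, 28.1 kHz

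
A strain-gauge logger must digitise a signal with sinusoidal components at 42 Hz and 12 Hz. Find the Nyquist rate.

Highest-frequency component: 42 Hz.
Nyquist rate = 2 × 42 Hz = 84 Hz.

84 Hz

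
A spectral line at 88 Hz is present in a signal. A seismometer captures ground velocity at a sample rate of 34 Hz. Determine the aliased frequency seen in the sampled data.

88 Hz mod fs = 20 Hz.
20 Hz > fs/2 = 17 Hz, folds to fs − 20 Hz = 14 Hz.

14 Hz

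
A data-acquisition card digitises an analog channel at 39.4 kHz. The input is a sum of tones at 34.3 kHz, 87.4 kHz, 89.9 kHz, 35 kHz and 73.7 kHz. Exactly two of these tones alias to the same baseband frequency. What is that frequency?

fs/2 = 19.7 kHz.
34.3 kHz > fs/2 = 19.7 kHz, folds to fs − 34.3 kHz = 5.1 kHz.
87.4 kHz mod fs = 8.6 kHz.
8.6 kHz ≤ fs/2 = 19.7 kHz, appears at 8.6 kHz.
89.9 kHz mod fs = 11.1 kHz.
11.1 kHz ≤ fs/2 = 19.7 kHz, appears at 11.1 kHz.
35 kHz > fs/2 = 19.7 kHz, folds to fs − 35 kHz = 4.4 kHz.
73.7 kHz mod fs = 34.3 kHz.
34.3 kHz > fs/2 = 19.7 kHz, folds to fs − 34.3 kHz = 5.1 kHz.
34.3 kHz and 73.7 kHz both map to 5.1 kHz.

5.1 kHz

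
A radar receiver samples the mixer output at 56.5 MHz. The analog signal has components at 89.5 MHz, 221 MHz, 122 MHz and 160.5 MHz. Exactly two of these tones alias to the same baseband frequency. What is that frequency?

fs/2 = 28.25 MHz.
89.5 MHz mod fs = 33 MHz.
33 MHz > fs/2 = 28.25 MHz, folds to fs − 33 MHz = 23.5 MHz.
221 MHz mod fs = 51.5 MHz.
51.5 MHz > fs/2 = 28.25 MHz, folds to fs − 51.5 MHz = 5 MHz.
122 MHz mod fs = 9 MHz.
9 MHz ≤ fs/2 = 28.25 MHz, appears at 9 MHz.
160.5 MHz mod fs = 47.5 MHz.
47.5 MHz > fs/2 = 28.25 MHz, folds to fs − 47.5 MHz = 9 MHz.
122 MHz and 160.5 MHz both map to 9 MHz.

9 MHz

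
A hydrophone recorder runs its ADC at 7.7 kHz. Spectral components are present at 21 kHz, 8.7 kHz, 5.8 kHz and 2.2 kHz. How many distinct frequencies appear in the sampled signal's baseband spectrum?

fs/2 = 3.85 kHz.
21 kHz mod fs = 5.6 kHz.
5.6 kHz > fs/2 = 3.85 kHz, folds to fs − 5.6 kHz = 2.1 kHz.
8.7 kHz mod fs = 1 kHz.
1 kHz ≤ fs/2 = 3.85 kHz, appears at 1 kHz.
5.8 kHz > fs/2 = 3.85 kHz, folds to fs − 5.8 kHz = 1.9 kHz.
2.2 kHz ≤ fs/2 = 3.85 kHz, passes unchanged.
Distinct values: {1 kHz, 1.9 kHz, 2.1 kHz, 2.2 kHz} → 4.

4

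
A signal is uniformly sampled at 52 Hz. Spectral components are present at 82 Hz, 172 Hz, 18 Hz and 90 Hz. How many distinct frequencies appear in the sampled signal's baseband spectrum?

fs/2 = 26 Hz.
82 Hz mod fs = 30 Hz.
30 Hz > fs/2 = 26 Hz, folds to fs − 30 Hz = 22 Hz.
172 Hz mod fs = 16 Hz.
16 Hz ≤ fs/2 = 26 Hz, appears at 16 Hz.
18 Hz ≤ fs/2 = 26 Hz, passes unchanged.
90 Hz mod fs = 38 Hz.
38 Hz > fs/2 = 26 Hz, folds to fs − 38 Hz = 14 Hz.
Distinct values: {14 Hz, 16 Hz, 18 Hz, 22 Hz} → 4.

4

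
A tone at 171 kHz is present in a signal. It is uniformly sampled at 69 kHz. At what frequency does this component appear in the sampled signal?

171 kHz mod fs = 33 kHz.
33 kHz ≤ fs/2 = 34.5 kHz, appears at 33 kHz.

33 kHz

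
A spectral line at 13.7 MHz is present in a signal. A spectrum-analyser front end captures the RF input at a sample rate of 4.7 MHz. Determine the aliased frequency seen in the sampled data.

13.7 MHz mod fs = 4.3 MHz.
4.3 MHz > fs/2 = 2.35 MHz, folds to fs − 4.3 MHz = 0.4 MHz.

0.4 MHz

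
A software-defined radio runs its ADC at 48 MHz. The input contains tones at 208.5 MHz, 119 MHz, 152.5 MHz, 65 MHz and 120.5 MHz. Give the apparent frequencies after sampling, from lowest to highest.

8.5 MHz, 16.5 MHz, 17 MHz, 23 MHz, 23.5 MHz

fs/2 = 24 MHz.
208.5 MHz mod fs = 16.5 MHz.
16.5 MHz ≤ fs/2 = 24 MHz, appears at 16.5 MHz.
119 MHz mod fs = 23 MHz.
23 MHz ≤ fs/2 = 24 MHz, appears at 23 MHz.
152.5 MHz mod fs = 8.5 MHz.
8.5 MHz ≤ fs/2 = 24 MHz, appears at 8.5 MHz.
65 MHz mod fs = 17 MHz.
17 MHz ≤ fs/2 = 24 MHz, appears at 17 MHz.
120.5 MHz mod fs = 24.5 MHz.
24.5 MHz > fs/2 = 24 MHz, folds to fs − 24.5 MHz = 23.5 MHz.
Distinct values: {8.5 MHz, 16.5 MHz, 17 MHz, 23 MHz, 23.5 MHz}.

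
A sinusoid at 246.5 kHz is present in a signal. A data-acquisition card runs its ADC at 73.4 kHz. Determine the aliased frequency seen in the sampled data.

246.5 kHz mod fs = 26.3 kHz.
26.3 kHz ≤ fs/2 = 36.7 kHz, appears at 26.3 kHz.

26.3 kHz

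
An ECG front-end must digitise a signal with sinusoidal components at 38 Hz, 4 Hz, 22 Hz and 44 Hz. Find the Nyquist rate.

88 Hz

Highest-frequency component: 44 Hz.
Nyquist rate = 2 × 44 Hz = 88 Hz.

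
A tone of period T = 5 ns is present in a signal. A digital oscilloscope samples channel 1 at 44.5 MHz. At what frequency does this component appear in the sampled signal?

T = 5 ns → f = 1/T = 200 MHz.
200 MHz mod fs = 22 MHz.
22 MHz ≤ fs/2 = 22.25 MHz, appears at 22 MHz.

22 MHz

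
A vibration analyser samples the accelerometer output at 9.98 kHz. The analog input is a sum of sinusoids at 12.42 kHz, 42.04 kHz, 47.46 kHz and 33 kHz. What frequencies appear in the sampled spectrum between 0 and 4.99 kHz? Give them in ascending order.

2.12 kHz, 2.44 kHz, 3.06 kHz

fs/2 = 4.99 kHz.
12.42 kHz mod fs = 2.44 kHz.
2.44 kHz ≤ fs/2 = 4.99 kHz, appears at 2.44 kHz.
42.04 kHz mod fs = 2.12 kHz.
2.12 kHz ≤ fs/2 = 4.99 kHz, appears at 2.12 kHz.
47.46 kHz mod fs = 7.54 kHz.
7.54 kHz > fs/2 = 4.99 kHz, folds to fs − 7.54 kHz = 2.44 kHz.
33 kHz mod fs = 3.06 kHz.
3.06 kHz ≤ fs/2 = 4.99 kHz, appears at 3.06 kHz.
Distinct values: {2.12 kHz, 2.44 kHz, 3.06 kHz}.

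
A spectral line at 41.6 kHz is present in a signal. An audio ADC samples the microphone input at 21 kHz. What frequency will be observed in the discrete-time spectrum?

41.6 kHz mod fs = 20.6 kHz.
20.6 kHz > fs/2 = 10.5 kHz, folds to fs − 20.6 kHz = 0.4 kHz.

0.4 kHz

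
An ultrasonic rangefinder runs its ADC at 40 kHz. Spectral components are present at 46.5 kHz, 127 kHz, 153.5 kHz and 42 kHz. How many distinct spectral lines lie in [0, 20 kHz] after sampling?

3

fs/2 = 20 kHz.
46.5 kHz mod fs = 6.5 kHz.
6.5 kHz ≤ fs/2 = 20 kHz, appears at 6.5 kHz.
127 kHz mod fs = 7 kHz.
7 kHz ≤ fs/2 = 20 kHz, appears at 7 kHz.
153.5 kHz mod fs = 33.5 kHz.
33.5 kHz > fs/2 = 20 kHz, folds to fs − 33.5 kHz = 6.5 kHz.
42 kHz mod fs = 2 kHz.
2 kHz ≤ fs/2 = 20 kHz, appears at 2 kHz.
Distinct values: {2 kHz, 6.5 kHz, 7 kHz} → 3.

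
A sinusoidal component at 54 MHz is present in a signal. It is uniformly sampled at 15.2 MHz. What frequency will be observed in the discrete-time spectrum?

6.8 MHz

54 MHz mod fs = 8.4 MHz.
8.4 MHz > fs/2 = 7.6 MHz, folds to fs − 8.4 MHz = 6.8 MHz.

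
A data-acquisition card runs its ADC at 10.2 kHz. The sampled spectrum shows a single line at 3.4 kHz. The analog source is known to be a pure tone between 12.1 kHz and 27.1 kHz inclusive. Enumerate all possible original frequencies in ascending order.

Frequencies that alias to 3.4 kHz are k·fs ± 3.4 kHz for integer k ≥ 0.
k=0: 3.4 kHz.
k=1: 6.8 kHz, 13.6 kHz.
k=2: 17 kHz, 23.8 kHz.
k=3: 27.2 kHz, 34 kHz.
Within [12.1 kHz, 27.1 kHz]: 13.6 kHz, 17 kHz, 23.8 kHz.

13.6 kHz, 17 kHz, 23.8 kHz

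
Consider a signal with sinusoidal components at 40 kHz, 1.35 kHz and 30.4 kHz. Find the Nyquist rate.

Highest-frequency component: 40 kHz.
Nyquist rate = 2 × 40 kHz = 80 kHz.

80 kHz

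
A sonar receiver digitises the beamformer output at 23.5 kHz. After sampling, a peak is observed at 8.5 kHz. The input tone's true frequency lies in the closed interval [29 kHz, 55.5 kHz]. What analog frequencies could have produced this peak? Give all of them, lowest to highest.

32 kHz, 38.5 kHz, 55.5 kHz

Frequencies that alias to 8.5 kHz are k·fs ± 8.5 kHz for integer k ≥ 0.
k=0: 8.5 kHz.
k=1: 15 kHz, 32 kHz.
k=2: 38.5 kHz, 55.5 kHz.
k=3: 62 kHz, 79 kHz.
Within [29 kHz, 55.5 kHz]: 32 kHz, 38.5 kHz, 55.5 kHz.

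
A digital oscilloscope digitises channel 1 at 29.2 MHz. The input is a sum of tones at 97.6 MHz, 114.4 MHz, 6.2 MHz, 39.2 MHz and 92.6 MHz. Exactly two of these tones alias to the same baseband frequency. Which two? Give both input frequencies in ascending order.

fs/2 = 14.6 MHz.
97.6 MHz mod fs = 10 MHz.
10 MHz ≤ fs/2 = 14.6 MHz, appears at 10 MHz.
114.4 MHz mod fs = 26.8 MHz.
26.8 MHz > fs/2 = 14.6 MHz, folds to fs − 26.8 MHz = 2.4 MHz.
6.2 MHz ≤ fs/2 = 14.6 MHz, passes unchanged.
39.2 MHz mod fs = 10 MHz.
10 MHz ≤ fs/2 = 14.6 MHz, appears at 10 MHz.
92.6 MHz mod fs = 5 MHz.
5 MHz ≤ fs/2 = 14.6 MHz, appears at 5 MHz.
39.2 MHz and 97.6 MHz both map to 10 MHz.

39.2 MHz, 97.6 MHz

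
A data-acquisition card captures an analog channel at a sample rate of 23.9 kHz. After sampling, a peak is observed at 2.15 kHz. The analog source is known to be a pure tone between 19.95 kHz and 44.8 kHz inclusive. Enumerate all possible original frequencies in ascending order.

21.75 kHz, 26.05 kHz

Frequencies that alias to 2.15 kHz are k·fs ± 2.15 kHz for integer k ≥ 0.
k=0: 2.15 kHz.
k=1: 21.75 kHz, 26.05 kHz.
k=2: 45.65 kHz, 49.95 kHz.
Within [19.95 kHz, 44.8 kHz]: 21.75 kHz, 26.05 kHz.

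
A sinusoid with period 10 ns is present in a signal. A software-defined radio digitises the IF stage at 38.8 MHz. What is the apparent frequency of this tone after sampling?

16.4 MHz

T = 10 ns → f = 1/T = 100 MHz.
100 MHz mod fs = 22.4 MHz.
22.4 MHz > fs/2 = 19.4 MHz, folds to fs − 22.4 MHz = 16.4 MHz.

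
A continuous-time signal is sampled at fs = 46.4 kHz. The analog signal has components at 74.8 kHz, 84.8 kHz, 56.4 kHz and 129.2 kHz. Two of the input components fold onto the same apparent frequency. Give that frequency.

fs/2 = 23.2 kHz.
74.8 kHz mod fs = 28.4 kHz.
28.4 kHz > fs/2 = 23.2 kHz, folds to fs − 28.4 kHz = 18 kHz.
84.8 kHz mod fs = 38.4 kHz.
38.4 kHz > fs/2 = 23.2 kHz, folds to fs − 38.4 kHz = 8 kHz.
56.4 kHz mod fs = 10 kHz.
10 kHz ≤ fs/2 = 23.2 kHz, appears at 10 kHz.
129.2 kHz mod fs = 36.4 kHz.
36.4 kHz > fs/2 = 23.2 kHz, folds to fs − 36.4 kHz = 10 kHz.
56.4 kHz and 129.2 kHz both map to 10 kHz.

10 kHz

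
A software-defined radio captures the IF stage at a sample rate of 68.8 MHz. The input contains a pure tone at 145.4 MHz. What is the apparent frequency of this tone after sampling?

145.4 MHz mod fs = 7.8 MHz.
7.8 MHz ≤ fs/2 = 34.4 MHz, appears at 7.8 MHz.

7.8 MHz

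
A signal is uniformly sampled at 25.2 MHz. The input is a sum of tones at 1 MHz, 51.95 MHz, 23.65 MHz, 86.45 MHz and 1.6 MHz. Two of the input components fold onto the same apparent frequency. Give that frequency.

1.55 MHz

fs/2 = 12.6 MHz.
1 MHz ≤ fs/2 = 12.6 MHz, passes unchanged.
51.95 MHz mod fs = 1.55 MHz.
1.55 MHz ≤ fs/2 = 12.6 MHz, appears at 1.55 MHz.
23.65 MHz > fs/2 = 12.6 MHz, folds to fs − 23.65 MHz = 1.55 MHz.
86.45 MHz mod fs = 10.85 MHz.
10.85 MHz ≤ fs/2 = 12.6 MHz, appears at 10.85 MHz.
1.6 MHz ≤ fs/2 = 12.6 MHz, passes unchanged.
23.65 MHz and 51.95 MHz both map to 1.55 MHz.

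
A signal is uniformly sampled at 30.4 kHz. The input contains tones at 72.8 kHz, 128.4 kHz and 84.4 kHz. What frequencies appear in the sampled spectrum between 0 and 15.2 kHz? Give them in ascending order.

fs/2 = 15.2 kHz.
72.8 kHz mod fs = 12 kHz.
12 kHz ≤ fs/2 = 15.2 kHz, appears at 12 kHz.
128.4 kHz mod fs = 6.8 kHz.
6.8 kHz ≤ fs/2 = 15.2 kHz, appears at 6.8 kHz.
84.4 kHz mod fs = 23.6 kHz.
23.6 kHz > fs/2 = 15.2 kHz, folds to fs − 23.6 kHz = 6.8 kHz.
Distinct values: {6.8 kHz, 12 kHz}.

6.8 kHz, 12 kHz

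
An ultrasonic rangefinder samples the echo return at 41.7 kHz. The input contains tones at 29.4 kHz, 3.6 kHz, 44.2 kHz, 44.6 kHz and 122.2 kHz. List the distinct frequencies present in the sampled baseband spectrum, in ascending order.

fs/2 = 20.85 kHz.
29.4 kHz > fs/2 = 20.85 kHz, folds to fs − 29.4 kHz = 12.3 kHz.
3.6 kHz ≤ fs/2 = 20.85 kHz, passes unchanged.
44.2 kHz mod fs = 2.5 kHz.
2.5 kHz ≤ fs/2 = 20.85 kHz, appears at 2.5 kHz.
44.6 kHz mod fs = 2.9 kHz.
2.9 kHz ≤ fs/2 = 20.85 kHz, appears at 2.9 kHz.
122.2 kHz mod fs = 38.8 kHz.
38.8 kHz > fs/2 = 20.85 kHz, folds to fs − 38.8 kHz = 2.9 kHz.
Distinct values: {2.5 kHz, 2.9 kHz, 3.6 kHz, 12.3 kHz}.

2.5 kHz, 2.9 kHz, 3.6 kHz, 12.3 kHz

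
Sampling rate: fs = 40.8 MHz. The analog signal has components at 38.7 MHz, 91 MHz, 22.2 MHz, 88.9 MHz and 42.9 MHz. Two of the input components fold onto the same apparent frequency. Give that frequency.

2.1 MHz

fs/2 = 20.4 MHz.
38.7 MHz > fs/2 = 20.4 MHz, folds to fs − 38.7 MHz = 2.1 MHz.
91 MHz mod fs = 9.4 MHz.
9.4 MHz ≤ fs/2 = 20.4 MHz, appears at 9.4 MHz.
22.2 MHz > fs/2 = 20.4 MHz, folds to fs − 22.2 MHz = 18.6 MHz.
88.9 MHz mod fs = 7.3 MHz.
7.3 MHz ≤ fs/2 = 20.4 MHz, appears at 7.3 MHz.
42.9 MHz mod fs = 2.1 MHz.
2.1 MHz ≤ fs/2 = 20.4 MHz, appears at 2.1 MHz.
38.7 MHz and 42.9 MHz both map to 2.1 MHz.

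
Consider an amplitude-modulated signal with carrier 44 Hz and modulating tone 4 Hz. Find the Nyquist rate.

AM sidebands sit at fc ± fm = 40 Hz and 48 Hz.
Highest-frequency component: 48 Hz.
Nyquist rate = 2 × 48 Hz = 96 Hz.

96 Hz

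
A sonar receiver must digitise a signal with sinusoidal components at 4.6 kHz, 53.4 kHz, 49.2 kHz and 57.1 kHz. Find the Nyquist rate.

114.2 kHz

Highest-frequency component: 57.1 kHz.
Nyquist rate = 2 × 57.1 kHz = 114.2 kHz.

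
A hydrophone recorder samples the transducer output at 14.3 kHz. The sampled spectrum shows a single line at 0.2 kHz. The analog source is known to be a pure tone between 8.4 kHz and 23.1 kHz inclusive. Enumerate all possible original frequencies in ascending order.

14.1 kHz, 14.5 kHz

Frequencies that alias to 0.2 kHz are k·fs ± 0.2 kHz for integer k ≥ 0.
k=0: 0.2 kHz.
k=1: 14.1 kHz, 14.5 kHz.
k=2: 28.4 kHz, 28.8 kHz.
Within [8.4 kHz, 23.1 kHz]: 14.1 kHz, 14.5 kHz.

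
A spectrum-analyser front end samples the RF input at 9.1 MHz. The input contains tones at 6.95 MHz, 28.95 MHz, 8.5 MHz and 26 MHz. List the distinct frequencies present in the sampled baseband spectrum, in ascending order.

fs/2 = 4.55 MHz.
6.95 MHz > fs/2 = 4.55 MHz, folds to fs − 6.95 MHz = 2.15 MHz.
28.95 MHz mod fs = 1.65 MHz.
1.65 MHz ≤ fs/2 = 4.55 MHz, appears at 1.65 MHz.
8.5 MHz > fs/2 = 4.55 MHz, folds to fs − 8.5 MHz = 0.6 MHz.
26 MHz mod fs = 7.8 MHz.
7.8 MHz > fs/2 = 4.55 MHz, folds to fs − 7.8 MHz = 1.3 MHz.
Distinct values: {0.6 MHz, 1.3 MHz, 1.65 MHz, 2.15 MHz}.

0.6 MHz, 1.3 MHz, 1.65 MHz, 2.15 MHz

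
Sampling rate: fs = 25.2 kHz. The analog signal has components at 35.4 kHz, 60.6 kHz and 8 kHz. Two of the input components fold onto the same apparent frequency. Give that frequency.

fs/2 = 12.6 kHz.
35.4 kHz mod fs = 10.2 kHz.
10.2 kHz ≤ fs/2 = 12.6 kHz, appears at 10.2 kHz.
60.6 kHz mod fs = 10.2 kHz.
10.2 kHz ≤ fs/2 = 12.6 kHz, appears at 10.2 kHz.
8 kHz ≤ fs/2 = 12.6 kHz, passes unchanged.
35.4 kHz and 60.6 kHz both map to 10.2 kHz.

10.2 kHz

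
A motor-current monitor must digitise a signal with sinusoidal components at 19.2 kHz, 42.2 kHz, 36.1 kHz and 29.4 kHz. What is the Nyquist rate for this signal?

84.4 kHz

Highest-frequency component: 42.2 kHz.
Nyquist rate = 2 × 42.2 kHz = 84.4 kHz.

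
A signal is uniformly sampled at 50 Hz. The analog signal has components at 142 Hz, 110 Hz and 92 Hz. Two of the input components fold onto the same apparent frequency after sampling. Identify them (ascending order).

92 Hz, 142 Hz

fs/2 = 25 Hz.
142 Hz mod fs = 42 Hz.
42 Hz > fs/2 = 25 Hz, folds to fs − 42 Hz = 8 Hz.
110 Hz mod fs = 10 Hz.
10 Hz ≤ fs/2 = 25 Hz, appears at 10 Hz.
92 Hz mod fs = 42 Hz.
42 Hz > fs/2 = 25 Hz, folds to fs − 42 Hz = 8 Hz.
92 Hz and 142 Hz both map to 8 Hz.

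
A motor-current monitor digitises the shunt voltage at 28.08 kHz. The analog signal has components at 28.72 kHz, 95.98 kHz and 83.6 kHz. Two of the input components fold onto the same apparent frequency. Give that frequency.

0.64 kHz

fs/2 = 14.04 kHz.
28.72 kHz mod fs = 0.64 kHz.
0.64 kHz ≤ fs/2 = 14.04 kHz, appears at 0.64 kHz.
95.98 kHz mod fs = 11.74 kHz.
11.74 kHz ≤ fs/2 = 14.04 kHz, appears at 11.74 kHz.
83.6 kHz mod fs = 27.44 kHz.
27.44 kHz > fs/2 = 14.04 kHz, folds to fs − 27.44 kHz = 0.64 kHz.
28.72 kHz and 83.6 kHz both map to 0.64 kHz.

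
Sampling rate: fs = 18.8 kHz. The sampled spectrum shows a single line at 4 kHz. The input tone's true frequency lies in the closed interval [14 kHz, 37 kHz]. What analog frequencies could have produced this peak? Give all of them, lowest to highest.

Frequencies that alias to 4 kHz are k·fs ± 4 kHz for integer k ≥ 0.
k=0: 4 kHz.
k=1: 14.8 kHz, 22.8 kHz.
k=2: 33.6 kHz, 41.6 kHz.
k=3: 52.4 kHz, 60.4 kHz.
Within [14 kHz, 37 kHz]: 14.8 kHz, 22.8 kHz, 33.6 kHz.

14.8 kHz, 22.8 kHz, 33.6 kHz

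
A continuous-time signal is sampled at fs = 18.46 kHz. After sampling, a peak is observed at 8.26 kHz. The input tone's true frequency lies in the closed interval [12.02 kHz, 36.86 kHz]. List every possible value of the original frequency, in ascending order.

Frequencies that alias to 8.26 kHz are k·fs ± 8.26 kHz for integer k ≥ 0.
k=0: 8.26 kHz.
k=1: 10.2 kHz, 26.72 kHz.
k=2: 28.66 kHz, 45.18 kHz.
k=3: 47.12 kHz, 63.64 kHz.
Within [12.02 kHz, 36.86 kHz]: 26.72 kHz, 28.66 kHz.

26.72 kHz, 28.66 kHz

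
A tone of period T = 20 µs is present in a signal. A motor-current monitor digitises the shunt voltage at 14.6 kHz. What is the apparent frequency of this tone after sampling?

T = 20 µs → f = 1/T = 50 kHz.
50 kHz mod fs = 6.2 kHz.
6.2 kHz ≤ fs/2 = 7.3 kHz, appears at 6.2 kHz.

6.2 kHz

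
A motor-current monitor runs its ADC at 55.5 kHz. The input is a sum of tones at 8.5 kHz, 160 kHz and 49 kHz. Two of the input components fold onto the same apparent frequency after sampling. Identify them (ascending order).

49 kHz, 160 kHz

fs/2 = 27.75 kHz.
8.5 kHz ≤ fs/2 = 27.75 kHz, passes unchanged.
160 kHz mod fs = 49 kHz.
49 kHz > fs/2 = 27.75 kHz, folds to fs − 49 kHz = 6.5 kHz.
49 kHz > fs/2 = 27.75 kHz, folds to fs − 49 kHz = 6.5 kHz.
49 kHz and 160 kHz both map to 6.5 kHz.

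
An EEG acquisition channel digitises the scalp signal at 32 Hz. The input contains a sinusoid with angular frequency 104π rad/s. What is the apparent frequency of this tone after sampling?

ω = 104π rad/s → f = ω/(2π) = 52 Hz.
52 Hz mod fs = 20 Hz.
20 Hz > fs/2 = 16 Hz, folds to fs − 20 Hz = 12 Hz.

12 Hz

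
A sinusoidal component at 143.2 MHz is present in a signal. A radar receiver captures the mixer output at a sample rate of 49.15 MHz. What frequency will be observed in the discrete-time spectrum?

143.2 MHz mod fs = 44.9 MHz.
44.9 MHz > fs/2 = 24.575 MHz, folds to fs − 44.9 MHz = 4.25 MHz.

4.25 MHz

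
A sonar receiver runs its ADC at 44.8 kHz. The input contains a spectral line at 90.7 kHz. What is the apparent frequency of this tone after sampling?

90.7 kHz mod fs = 1.1 kHz.
1.1 kHz ≤ fs/2 = 22.4 kHz, appears at 1.1 kHz.

1.1 kHz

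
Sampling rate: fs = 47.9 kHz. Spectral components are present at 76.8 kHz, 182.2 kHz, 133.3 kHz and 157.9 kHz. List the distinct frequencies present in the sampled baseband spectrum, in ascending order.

9.4 kHz, 10.4 kHz, 14.2 kHz, 19 kHz

fs/2 = 23.95 kHz.
76.8 kHz mod fs = 28.9 kHz.
28.9 kHz > fs/2 = 23.95 kHz, folds to fs − 28.9 kHz = 19 kHz.
182.2 kHz mod fs = 38.5 kHz.
38.5 kHz > fs/2 = 23.95 kHz, folds to fs − 38.5 kHz = 9.4 kHz.
133.3 kHz mod fs = 37.5 kHz.
37.5 kHz > fs/2 = 23.95 kHz, folds to fs − 37.5 kHz = 10.4 kHz.
157.9 kHz mod fs = 14.2 kHz.
14.2 kHz ≤ fs/2 = 23.95 kHz, appears at 14.2 kHz.
Distinct values: {9.4 kHz, 10.4 kHz, 14.2 kHz, 19 kHz}.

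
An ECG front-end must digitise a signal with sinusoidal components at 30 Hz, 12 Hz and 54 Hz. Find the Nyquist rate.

Highest-frequency component: 54 Hz.
Nyquist rate = 2 × 54 Hz = 108 Hz.

108 Hz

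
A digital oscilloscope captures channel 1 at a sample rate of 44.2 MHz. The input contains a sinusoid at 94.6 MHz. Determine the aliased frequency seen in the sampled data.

94.6 MHz mod fs = 6.2 MHz.
6.2 MHz ≤ fs/2 = 22.1 MHz, appears at 6.2 MHz.

6.2 MHz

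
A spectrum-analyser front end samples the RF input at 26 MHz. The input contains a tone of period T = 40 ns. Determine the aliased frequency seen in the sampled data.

T = 40 ns → f = 1/T = 25 MHz.
25 MHz > fs/2 = 13 MHz, folds to fs − 25 MHz = 1 MHz.

1 MHz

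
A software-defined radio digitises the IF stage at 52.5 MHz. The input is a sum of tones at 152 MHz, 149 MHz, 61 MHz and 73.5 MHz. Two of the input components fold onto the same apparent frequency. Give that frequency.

fs/2 = 26.25 MHz.
152 MHz mod fs = 47 MHz.
47 MHz > fs/2 = 26.25 MHz, folds to fs − 47 MHz = 5.5 MHz.
149 MHz mod fs = 44 MHz.
44 MHz > fs/2 = 26.25 MHz, folds to fs − 44 MHz = 8.5 MHz.
61 MHz mod fs = 8.5 MHz.
8.5 MHz ≤ fs/2 = 26.25 MHz, appears at 8.5 MHz.
73.5 MHz mod fs = 21 MHz.
21 MHz ≤ fs/2 = 26.25 MHz, appears at 21 MHz.
61 MHz and 149 MHz both map to 8.5 MHz.

8.5 MHz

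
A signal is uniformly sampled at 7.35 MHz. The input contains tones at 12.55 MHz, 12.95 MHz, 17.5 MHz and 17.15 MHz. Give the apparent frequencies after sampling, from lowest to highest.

fs/2 = 3.675 MHz.
12.55 MHz mod fs = 5.2 MHz.
5.2 MHz > fs/2 = 3.675 MHz, folds to fs − 5.2 MHz = 2.15 MHz.
12.95 MHz mod fs = 5.6 MHz.
5.6 MHz > fs/2 = 3.675 MHz, folds to fs − 5.6 MHz = 1.75 MHz.
17.5 MHz mod fs = 2.8 MHz.
2.8 MHz ≤ fs/2 = 3.675 MHz, appears at 2.8 MHz.
17.15 MHz mod fs = 2.45 MHz.
2.45 MHz ≤ fs/2 = 3.675 MHz, appears at 2.45 MHz.
Distinct values: {1.75 MHz, 2.15 MHz, 2.45 MHz, 2.8 MHz}.

1.75 MHz, 2.15 MHz, 2.45 MHz, 2.8 MHz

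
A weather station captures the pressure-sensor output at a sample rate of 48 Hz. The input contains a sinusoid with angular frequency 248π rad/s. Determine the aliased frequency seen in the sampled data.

ω = 248π rad/s → f = ω/(2π) = 124 Hz.
124 Hz mod fs = 28 Hz.
28 Hz > fs/2 = 24 Hz, folds to fs − 28 Hz = 20 Hz.

20 Hz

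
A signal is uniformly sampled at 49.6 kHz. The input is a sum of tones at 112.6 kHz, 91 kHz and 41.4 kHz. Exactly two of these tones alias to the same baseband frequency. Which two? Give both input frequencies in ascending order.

fs/2 = 24.8 kHz.
112.6 kHz mod fs = 13.4 kHz.
13.4 kHz ≤ fs/2 = 24.8 kHz, appears at 13.4 kHz.
91 kHz mod fs = 41.4 kHz.
41.4 kHz > fs/2 = 24.8 kHz, folds to fs − 41.4 kHz = 8.2 kHz.
41.4 kHz > fs/2 = 24.8 kHz, folds to fs − 41.4 kHz = 8.2 kHz.
41.4 kHz and 91 kHz both map to 8.2 kHz.

41.4 kHz, 91 kHz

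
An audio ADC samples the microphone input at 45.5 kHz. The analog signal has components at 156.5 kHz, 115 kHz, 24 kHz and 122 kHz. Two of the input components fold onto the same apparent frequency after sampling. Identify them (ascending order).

24 kHz, 115 kHz

fs/2 = 22.75 kHz.
156.5 kHz mod fs = 20 kHz.
20 kHz ≤ fs/2 = 22.75 kHz, appears at 20 kHz.
115 kHz mod fs = 24 kHz.
24 kHz > fs/2 = 22.75 kHz, folds to fs − 24 kHz = 21.5 kHz.
24 kHz > fs/2 = 22.75 kHz, folds to fs − 24 kHz = 21.5 kHz.
122 kHz mod fs = 31 kHz.
31 kHz > fs/2 = 22.75 kHz, folds to fs − 31 kHz = 14.5 kHz.
24 kHz and 115 kHz both map to 21.5 kHz.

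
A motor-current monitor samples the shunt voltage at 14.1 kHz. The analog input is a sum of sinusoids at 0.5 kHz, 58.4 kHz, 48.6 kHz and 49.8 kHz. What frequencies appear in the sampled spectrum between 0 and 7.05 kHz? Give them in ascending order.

0.5 kHz, 2 kHz, 6.3 kHz, 6.6 kHz

fs/2 = 7.05 kHz.
0.5 kHz ≤ fs/2 = 7.05 kHz, passes unchanged.
58.4 kHz mod fs = 2 kHz.
2 kHz ≤ fs/2 = 7.05 kHz, appears at 2 kHz.
48.6 kHz mod fs = 6.3 kHz.
6.3 kHz ≤ fs/2 = 7.05 kHz, appears at 6.3 kHz.
49.8 kHz mod fs = 7.5 kHz.
7.5 kHz > fs/2 = 7.05 kHz, folds to fs − 7.5 kHz = 6.6 kHz.
Distinct values: {0.5 kHz, 2 kHz, 6.3 kHz, 6.6 kHz}.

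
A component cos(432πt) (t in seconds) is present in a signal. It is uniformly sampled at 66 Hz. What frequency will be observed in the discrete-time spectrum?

ω = 432π rad/s → f = ω/(2π) = 216 Hz.
216 Hz mod fs = 18 Hz.
18 Hz ≤ fs/2 = 33 Hz, appears at 18 Hz.

18 Hz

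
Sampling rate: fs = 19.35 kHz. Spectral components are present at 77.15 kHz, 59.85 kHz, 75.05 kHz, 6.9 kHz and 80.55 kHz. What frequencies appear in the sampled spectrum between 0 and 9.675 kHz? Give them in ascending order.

fs/2 = 9.675 kHz.
77.15 kHz mod fs = 19.1 kHz.
19.1 kHz > fs/2 = 9.675 kHz, folds to fs − 19.1 kHz = 0.25 kHz.
59.85 kHz mod fs = 1.8 kHz.
1.8 kHz ≤ fs/2 = 9.675 kHz, appears at 1.8 kHz.
75.05 kHz mod fs = 17 kHz.
17 kHz > fs/2 = 9.675 kHz, folds to fs − 17 kHz = 2.35 kHz.
6.9 kHz ≤ fs/2 = 9.675 kHz, passes unchanged.
80.55 kHz mod fs = 3.15 kHz.
3.15 kHz ≤ fs/2 = 9.675 kHz, appears at 3.15 kHz.
Distinct values: {0.25 kHz, 1.8 kHz, 2.35 kHz, 3.15 kHz, 6.9 kHz}.

0.25 kHz, 1.8 kHz, 2.35 kHz, 3.15 kHz, 6.9 kHz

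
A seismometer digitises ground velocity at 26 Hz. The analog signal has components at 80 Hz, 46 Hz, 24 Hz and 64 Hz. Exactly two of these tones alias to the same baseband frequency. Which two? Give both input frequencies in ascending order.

fs/2 = 13 Hz.
80 Hz mod fs = 2 Hz.
2 Hz ≤ fs/2 = 13 Hz, appears at 2 Hz.
46 Hz mod fs = 20 Hz.
20 Hz > fs/2 = 13 Hz, folds to fs − 20 Hz = 6 Hz.
24 Hz > fs/2 = 13 Hz, folds to fs − 24 Hz = 2 Hz.
64 Hz mod fs = 12 Hz.
12 Hz ≤ fs/2 = 13 Hz, appears at 12 Hz.
24 Hz and 80 Hz both map to 2 Hz.

24 Hz, 80 Hz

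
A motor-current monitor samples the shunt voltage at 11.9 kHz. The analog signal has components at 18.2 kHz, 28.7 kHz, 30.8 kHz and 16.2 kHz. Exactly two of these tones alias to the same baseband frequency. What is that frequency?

fs/2 = 5.95 kHz.
18.2 kHz mod fs = 6.3 kHz.
6.3 kHz > fs/2 = 5.95 kHz, folds to fs − 6.3 kHz = 5.6 kHz.
28.7 kHz mod fs = 4.9 kHz.
4.9 kHz ≤ fs/2 = 5.95 kHz, appears at 4.9 kHz.
30.8 kHz mod fs = 7 kHz.
7 kHz > fs/2 = 5.95 kHz, folds to fs − 7 kHz = 4.9 kHz.
16.2 kHz mod fs = 4.3 kHz.
4.3 kHz ≤ fs/2 = 5.95 kHz, appears at 4.3 kHz.
28.7 kHz and 30.8 kHz both map to 4.9 kHz.

4.9 kHz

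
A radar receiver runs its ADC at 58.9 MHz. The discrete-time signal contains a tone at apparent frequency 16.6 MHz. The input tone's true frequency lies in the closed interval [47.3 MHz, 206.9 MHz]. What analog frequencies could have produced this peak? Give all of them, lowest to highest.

75.5 MHz, 101.2 MHz, 134.4 MHz, 160.1 MHz, 193.3 MHz

Frequencies that alias to 16.6 MHz are k·fs ± 16.6 MHz for integer k ≥ 0.
k=0: 16.6 MHz.
k=1: 42.3 MHz, 75.5 MHz.
k=2: 101.2 MHz, 134.4 MHz.
k=3: 160.1 MHz, 193.3 MHz.
k=4: 219 MHz, 252.2 MHz.
Within [47.3 MHz, 206.9 MHz]: 75.5 MHz, 101.2 MHz, 134.4 MHz, 160.1 MHz, 193.3 MHz.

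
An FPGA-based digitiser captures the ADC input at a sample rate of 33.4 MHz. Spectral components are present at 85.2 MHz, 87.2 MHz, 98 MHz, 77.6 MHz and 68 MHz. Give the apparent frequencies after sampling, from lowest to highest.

fs/2 = 16.7 MHz.
85.2 MHz mod fs = 18.4 MHz.
18.4 MHz > fs/2 = 16.7 MHz, folds to fs − 18.4 MHz = 15 MHz.
87.2 MHz mod fs = 20.4 MHz.
20.4 MHz > fs/2 = 16.7 MHz, folds to fs − 20.4 MHz = 13 MHz.
98 MHz mod fs = 31.2 MHz.
31.2 MHz > fs/2 = 16.7 MHz, folds to fs − 31.2 MHz = 2.2 MHz.
77.6 MHz mod fs = 10.8 MHz.
10.8 MHz ≤ fs/2 = 16.7 MHz, appears at 10.8 MHz.
68 MHz mod fs = 1.2 MHz.
1.2 MHz ≤ fs/2 = 16.7 MHz, appears at 1.2 MHz.
Distinct values: {1.2 MHz, 2.2 MHz, 10.8 MHz, 13 MHz, 15 MHz}.

1.2 MHz, 2.2 MHz, 10.8 MHz, 13 MHz, 15 MHz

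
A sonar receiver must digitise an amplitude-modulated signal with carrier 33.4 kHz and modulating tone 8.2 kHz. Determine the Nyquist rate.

AM sidebands sit at fc ± fm = 25.2 kHz and 41.6 kHz.
Highest-frequency component: 41.6 kHz.
Nyquist rate = 2 × 41.6 kHz = 83.2 kHz.

83.2 kHz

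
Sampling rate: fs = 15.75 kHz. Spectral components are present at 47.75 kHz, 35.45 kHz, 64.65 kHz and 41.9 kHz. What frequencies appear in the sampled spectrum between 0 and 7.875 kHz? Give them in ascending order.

0.5 kHz, 1.65 kHz, 3.95 kHz, 5.35 kHz

fs/2 = 7.875 kHz.
47.75 kHz mod fs = 0.5 kHz.
0.5 kHz ≤ fs/2 = 7.875 kHz, appears at 0.5 kHz.
35.45 kHz mod fs = 3.95 kHz.
3.95 kHz ≤ fs/2 = 7.875 kHz, appears at 3.95 kHz.
64.65 kHz mod fs = 1.65 kHz.
1.65 kHz ≤ fs/2 = 7.875 kHz, appears at 1.65 kHz.
41.9 kHz mod fs = 10.4 kHz.
10.4 kHz > fs/2 = 7.875 kHz, folds to fs − 10.4 kHz = 5.35 kHz.
Distinct values: {0.5 kHz, 1.65 kHz, 3.95 kHz, 5.35 kHz}.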